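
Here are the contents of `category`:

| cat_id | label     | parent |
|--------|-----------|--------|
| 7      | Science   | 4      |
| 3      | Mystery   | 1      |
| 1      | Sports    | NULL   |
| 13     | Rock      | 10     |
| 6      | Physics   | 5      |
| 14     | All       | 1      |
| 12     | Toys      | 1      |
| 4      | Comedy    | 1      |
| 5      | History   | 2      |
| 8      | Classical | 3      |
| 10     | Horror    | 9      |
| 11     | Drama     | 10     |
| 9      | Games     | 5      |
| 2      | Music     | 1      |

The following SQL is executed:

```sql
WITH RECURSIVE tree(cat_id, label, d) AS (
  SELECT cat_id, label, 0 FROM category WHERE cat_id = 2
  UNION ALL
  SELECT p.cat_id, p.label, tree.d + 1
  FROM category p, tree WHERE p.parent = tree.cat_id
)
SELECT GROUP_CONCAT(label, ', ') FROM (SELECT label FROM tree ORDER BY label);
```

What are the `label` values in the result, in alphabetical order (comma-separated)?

Drama, Games, History, Horror, Music, Physics, Rock

Base: cat_id=2 (Music) at d 0.
Iteration 1: rows with parent in {2} -> History (id 5, d 1).
Iteration 2: rows with parent in {5} -> Physics (id 6, d 2), Games (id 9, d 2).
Iteration 3: rows with parent in {6,9} -> Horror (id 10, d 3).
Iteration 4: rows with parent in {10} -> Drama (id 11, d 4), Rock (id 13, d 4).
Iteration 5: no rows with parent in {11,13}; recursion stops.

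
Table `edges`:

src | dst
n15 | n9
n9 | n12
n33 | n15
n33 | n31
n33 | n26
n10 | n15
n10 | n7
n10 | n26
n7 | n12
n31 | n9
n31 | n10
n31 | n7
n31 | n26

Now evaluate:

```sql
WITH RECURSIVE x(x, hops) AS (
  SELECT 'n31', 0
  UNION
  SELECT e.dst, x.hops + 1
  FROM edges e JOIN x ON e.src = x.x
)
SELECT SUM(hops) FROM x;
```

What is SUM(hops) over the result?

Base: (n31, hops=0).
Iteration 1: edges from {n31} -> (n10, hops=1), (n26, hops=1), (n7, hops=1), (n9, hops=1).
Iteration 2: edges from {n10,n26,n7,n9} -> (n12, hops=2), (n15, hops=2), (n26, hops=2), (n7, hops=2). [UNION drops 1 duplicate row(s)]
Iteration 3: edges from {n12,n15,n26,n7} -> (n12, hops=3), (n9, hops=3).
Iteration 4: edges from {n12,n9} -> (n12, hops=4).
Iteration 5: no outgoing edges from {n12}; recursion stops.
SUM(hops) = 0 + 1 + 1 + 1 + 1 + 2 + 2 + 2 + 2 + 3 + 3 + 4 = 22.

22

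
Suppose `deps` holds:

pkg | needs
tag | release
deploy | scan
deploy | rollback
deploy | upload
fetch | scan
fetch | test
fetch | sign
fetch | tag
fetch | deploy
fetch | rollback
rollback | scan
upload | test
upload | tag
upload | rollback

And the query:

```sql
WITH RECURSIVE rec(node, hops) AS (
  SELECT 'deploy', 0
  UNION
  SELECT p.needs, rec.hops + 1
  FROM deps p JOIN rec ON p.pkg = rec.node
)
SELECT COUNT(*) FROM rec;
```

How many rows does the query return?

Base: (deploy, hops=0).
Iteration 1: edges from {deploy} -> (rollback, hops=1), (scan, hops=1), (upload, hops=1).
Iteration 2: edges from {rollback,scan,upload} -> (rollback, hops=2), (scan, hops=2), (tag, hops=2), (test, hops=2).
Iteration 3: edges from {rollback,scan,tag,test} -> (release, hops=3), (scan, hops=3).
Iteration 4: no outgoing edges from {release,scan}; recursion stops.
Total rows emitted: 10.

10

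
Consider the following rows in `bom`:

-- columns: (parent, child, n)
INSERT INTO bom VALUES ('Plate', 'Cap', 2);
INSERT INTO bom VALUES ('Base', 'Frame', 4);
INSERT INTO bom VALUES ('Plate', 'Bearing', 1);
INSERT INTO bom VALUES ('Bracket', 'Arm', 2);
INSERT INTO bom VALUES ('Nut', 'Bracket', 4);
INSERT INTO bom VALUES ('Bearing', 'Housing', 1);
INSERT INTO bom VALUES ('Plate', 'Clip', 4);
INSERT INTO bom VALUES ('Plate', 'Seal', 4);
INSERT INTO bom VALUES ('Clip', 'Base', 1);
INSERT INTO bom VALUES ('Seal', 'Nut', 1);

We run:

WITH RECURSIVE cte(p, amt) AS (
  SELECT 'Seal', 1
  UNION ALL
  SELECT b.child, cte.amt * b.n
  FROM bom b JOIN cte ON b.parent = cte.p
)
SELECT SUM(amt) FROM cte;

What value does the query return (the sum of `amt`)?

Base: (Seal, amt=1).
Iteration 1: components of {Seal} -> Nut = 1*1 = 1.
Iteration 2: components of {Nut} -> Bracket = 1*4 = 4.
Iteration 3: components of {Bracket} -> Arm = 4*2 = 8.
Iteration 4: no further components; recursion stops.
SUM(amt) = 1 + 1 + 4 + 8 = 14.

14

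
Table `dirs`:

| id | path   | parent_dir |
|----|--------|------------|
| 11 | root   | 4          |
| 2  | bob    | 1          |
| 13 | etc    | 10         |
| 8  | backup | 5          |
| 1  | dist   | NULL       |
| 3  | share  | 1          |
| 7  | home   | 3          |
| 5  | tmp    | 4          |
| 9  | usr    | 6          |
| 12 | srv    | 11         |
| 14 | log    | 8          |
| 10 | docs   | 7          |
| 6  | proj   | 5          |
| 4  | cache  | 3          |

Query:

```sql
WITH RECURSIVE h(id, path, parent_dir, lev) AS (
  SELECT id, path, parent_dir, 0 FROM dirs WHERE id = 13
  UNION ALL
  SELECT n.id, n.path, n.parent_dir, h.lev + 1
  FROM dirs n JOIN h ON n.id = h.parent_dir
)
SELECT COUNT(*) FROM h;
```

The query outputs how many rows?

Base: id=13 (etc), parent_dir=10, lev 0.
Iteration 1: join on id=10 -> docs (id 10, parent_dir=7, lev 1).
Iteration 2: join on id=7 -> home (id 7, parent_dir=3, lev 2).
Iteration 3: join on id=3 -> share (id 3, parent_dir=1, lev 3).
Iteration 4: join on id=1 -> dist (id 1, parent_dir=NULL, lev 4).
Iteration 5: parent_dir is NULL; no match; recursion stops.
Total rows emitted: 5.

5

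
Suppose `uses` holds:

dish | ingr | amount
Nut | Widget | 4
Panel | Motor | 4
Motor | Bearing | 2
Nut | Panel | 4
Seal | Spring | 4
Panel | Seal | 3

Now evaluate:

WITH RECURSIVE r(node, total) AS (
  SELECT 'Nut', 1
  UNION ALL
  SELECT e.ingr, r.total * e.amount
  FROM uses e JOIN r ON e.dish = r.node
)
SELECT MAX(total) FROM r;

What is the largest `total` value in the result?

48

Base: (Nut, total=1).
Iteration 1: components of {Nut} -> Panel = 1*4 = 4, Widget = 1*4 = 4.
Iteration 2: components of {Panel,Widget} -> Motor = 4*4 = 16, Seal = 4*3 = 12.
Iteration 3: components of {Motor,Seal} -> Bearing = 16*2 = 32, Spring = 12*4 = 48.
Iteration 4: no further components; recursion stops.
total values: 1, 4, 4, 16, 12, 32, 48; the maximum is 48.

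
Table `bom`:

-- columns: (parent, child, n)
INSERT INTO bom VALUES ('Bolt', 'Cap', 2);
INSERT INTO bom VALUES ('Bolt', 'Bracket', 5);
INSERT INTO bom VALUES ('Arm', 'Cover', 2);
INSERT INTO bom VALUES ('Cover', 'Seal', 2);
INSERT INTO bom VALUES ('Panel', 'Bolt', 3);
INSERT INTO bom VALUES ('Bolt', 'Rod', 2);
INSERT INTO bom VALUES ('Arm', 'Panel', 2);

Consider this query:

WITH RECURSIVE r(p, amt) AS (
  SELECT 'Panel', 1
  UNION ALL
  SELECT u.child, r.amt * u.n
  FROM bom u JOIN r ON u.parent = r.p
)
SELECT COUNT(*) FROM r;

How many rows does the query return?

5

Base: (Panel, amt=1).
Iteration 1: components of {Panel} -> Bolt = 1*3 = 3.
Iteration 2: components of {Bolt} -> Bracket = 3*5 = 15, Cap = 3*2 = 6, Rod = 3*2 = 6.
Iteration 3: no further components; recursion stops.
Total rows emitted: 5.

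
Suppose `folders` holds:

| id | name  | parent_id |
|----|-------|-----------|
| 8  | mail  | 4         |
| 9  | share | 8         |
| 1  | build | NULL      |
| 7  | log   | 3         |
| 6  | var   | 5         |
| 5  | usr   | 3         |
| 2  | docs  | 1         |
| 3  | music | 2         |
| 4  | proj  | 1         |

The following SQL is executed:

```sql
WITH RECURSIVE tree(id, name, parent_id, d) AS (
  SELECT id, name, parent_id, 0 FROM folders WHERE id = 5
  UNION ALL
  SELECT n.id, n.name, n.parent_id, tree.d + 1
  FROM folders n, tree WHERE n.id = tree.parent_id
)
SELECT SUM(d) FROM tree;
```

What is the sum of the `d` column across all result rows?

Base: id=5 (usr), parent_id=3, d 0.
Iteration 1: join on id=3 -> music (id 3, parent_id=2, d 1).
Iteration 2: join on id=2 -> docs (id 2, parent_id=1, d 2).
Iteration 3: join on id=1 -> build (id 1, parent_id=NULL, d 3).
Iteration 4: parent_id is NULL; no match; recursion stops.
SUM(d) = 0 + 1 + 2 + 3 = 6.

6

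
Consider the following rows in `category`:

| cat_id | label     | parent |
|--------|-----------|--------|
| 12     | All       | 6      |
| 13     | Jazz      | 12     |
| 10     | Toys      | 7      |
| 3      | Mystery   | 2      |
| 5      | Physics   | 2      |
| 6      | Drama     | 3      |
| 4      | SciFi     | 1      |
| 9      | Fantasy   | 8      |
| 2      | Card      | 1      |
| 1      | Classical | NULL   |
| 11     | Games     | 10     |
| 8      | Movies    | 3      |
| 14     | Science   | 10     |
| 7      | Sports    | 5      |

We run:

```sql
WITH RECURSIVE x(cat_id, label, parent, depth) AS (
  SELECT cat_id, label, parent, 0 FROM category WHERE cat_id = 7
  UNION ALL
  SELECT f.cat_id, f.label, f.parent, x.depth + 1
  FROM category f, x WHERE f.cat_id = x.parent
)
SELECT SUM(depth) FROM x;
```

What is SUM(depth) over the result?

Base: cat_id=7 (Sports), parent=5, depth 0.
Iteration 1: join on cat_id=5 -> Physics (id 5, parent=2, depth 1).
Iteration 2: join on cat_id=2 -> Card (id 2, parent=1, depth 2).
Iteration 3: join on cat_id=1 -> Classical (id 1, parent=NULL, depth 3).
Iteration 4: parent is NULL; no match; recursion stops.
SUM(depth) = 0 + 1 + 2 + 3 = 6.

6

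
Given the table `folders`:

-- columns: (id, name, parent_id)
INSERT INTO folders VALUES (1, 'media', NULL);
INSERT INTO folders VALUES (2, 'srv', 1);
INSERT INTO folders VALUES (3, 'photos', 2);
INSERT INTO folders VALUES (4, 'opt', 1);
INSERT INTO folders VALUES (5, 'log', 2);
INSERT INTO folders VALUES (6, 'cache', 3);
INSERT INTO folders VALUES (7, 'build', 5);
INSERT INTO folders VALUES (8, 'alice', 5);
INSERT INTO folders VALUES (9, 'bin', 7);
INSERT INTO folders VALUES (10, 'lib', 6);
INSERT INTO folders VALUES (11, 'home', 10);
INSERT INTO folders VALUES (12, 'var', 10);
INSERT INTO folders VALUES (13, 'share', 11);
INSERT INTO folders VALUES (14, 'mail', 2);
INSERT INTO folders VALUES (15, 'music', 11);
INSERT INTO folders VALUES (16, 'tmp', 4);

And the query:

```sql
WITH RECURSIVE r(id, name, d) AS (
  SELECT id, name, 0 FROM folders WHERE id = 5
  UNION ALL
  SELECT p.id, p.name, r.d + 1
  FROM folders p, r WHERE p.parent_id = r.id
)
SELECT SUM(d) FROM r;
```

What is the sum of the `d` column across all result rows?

Base: id=5 (log) at d 0.
Iteration 1: rows with parent_id in {5} -> build (id 7, d 1), alice (id 8, d 1).
Iteration 2: rows with parent_id in {7,8} -> bin (id 9, d 2).
Iteration 3: no rows with parent_id in {9}; recursion stops.
SUM(d) = 0 + 1 + 1 + 2 = 4.

4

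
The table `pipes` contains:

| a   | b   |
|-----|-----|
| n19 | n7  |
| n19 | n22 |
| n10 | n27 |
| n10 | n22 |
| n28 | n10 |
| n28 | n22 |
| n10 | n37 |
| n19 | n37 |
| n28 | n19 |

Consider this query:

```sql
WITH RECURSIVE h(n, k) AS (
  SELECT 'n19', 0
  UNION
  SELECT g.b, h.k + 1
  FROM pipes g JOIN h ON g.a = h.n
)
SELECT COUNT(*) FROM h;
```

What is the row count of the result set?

4

Base: (n19, k=0).
Iteration 1: edges from {n19} -> (n22, k=1), (n37, k=1), (n7, k=1).
Iteration 2: no outgoing edges from {n22,n37,n7}; recursion stops.
Total rows emitted: 4.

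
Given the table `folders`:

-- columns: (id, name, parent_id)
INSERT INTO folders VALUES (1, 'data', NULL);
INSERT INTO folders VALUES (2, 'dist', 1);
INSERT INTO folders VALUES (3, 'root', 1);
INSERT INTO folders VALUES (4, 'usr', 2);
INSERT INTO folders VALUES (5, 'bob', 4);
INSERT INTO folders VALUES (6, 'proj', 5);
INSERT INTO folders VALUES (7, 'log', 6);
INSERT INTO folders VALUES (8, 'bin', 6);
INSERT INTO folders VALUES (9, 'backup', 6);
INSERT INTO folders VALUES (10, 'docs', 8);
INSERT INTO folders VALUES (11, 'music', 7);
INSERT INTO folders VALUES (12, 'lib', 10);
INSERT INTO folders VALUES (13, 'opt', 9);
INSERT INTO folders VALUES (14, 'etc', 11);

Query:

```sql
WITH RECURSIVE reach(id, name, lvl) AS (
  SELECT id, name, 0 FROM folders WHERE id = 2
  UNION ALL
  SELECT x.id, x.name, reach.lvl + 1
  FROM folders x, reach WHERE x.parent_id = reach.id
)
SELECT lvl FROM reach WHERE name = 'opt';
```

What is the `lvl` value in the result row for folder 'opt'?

5

Base: id=2 (dist) at lvl 0.
Iteration 1: rows with parent_id in {2} -> usr (id 4, lvl 1).
Iteration 2: rows with parent_id in {4} -> bob (id 5, lvl 2).
Iteration 3: rows with parent_id in {5} -> proj (id 6, lvl 3).
Iteration 4: rows with parent_id in {6} -> log (id 7, lvl 4), bin (id 8, lvl 4), backup (id 9, lvl 4).
Iteration 5: rows with parent_id in {7,8,9} -> docs (id 10, lvl 5), music (id 11, lvl 5), opt (id 13, lvl 5).
Iteration 6: rows with parent_id in {10,11,13} -> lib (id 12, lvl 6), etc (id 14, lvl 6).
Iteration 7: no rows with parent_id in {12,14}; recursion stops.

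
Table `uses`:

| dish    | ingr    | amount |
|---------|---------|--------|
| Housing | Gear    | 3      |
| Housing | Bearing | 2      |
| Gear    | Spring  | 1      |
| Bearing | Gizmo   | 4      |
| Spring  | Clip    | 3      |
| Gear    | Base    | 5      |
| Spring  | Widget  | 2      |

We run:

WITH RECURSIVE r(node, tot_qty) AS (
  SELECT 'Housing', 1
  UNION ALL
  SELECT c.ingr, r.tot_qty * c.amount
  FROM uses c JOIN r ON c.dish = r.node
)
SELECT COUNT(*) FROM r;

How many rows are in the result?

Base: (Housing, tot_qty=1).
Iteration 1: components of {Housing} -> Bearing = 1*2 = 2, Gear = 1*3 = 3.
Iteration 2: components of {Bearing,Gear} -> Base = 3*5 = 15, Gizmo = 2*4 = 8, Spring = 3*1 = 3.
Iteration 3: components of {Base,Gizmo,Spring} -> Clip = 3*3 = 9, Widget = 3*2 = 6.
Iteration 4: no further components; recursion stops.
Total rows emitted: 8.

8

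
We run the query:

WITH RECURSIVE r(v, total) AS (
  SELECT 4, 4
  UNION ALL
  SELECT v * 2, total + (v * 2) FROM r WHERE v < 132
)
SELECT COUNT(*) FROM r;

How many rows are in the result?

7

Base: v=4, total=4.
Iteration 1: 4 < 132 holds -> v = 4 * 2 = 8, total = 4 + 8 = 12.
Iteration 2: 8 < 132 holds -> v = 8 * 2 = 16, total = 12 + 16 = 28.
Iteration 3: 16 < 132 holds -> v = 16 * 2 = 32, total = 28 + 32 = 60.
Iteration 4: 32 < 132 holds -> v = 32 * 2 = 64, total = 60 + 64 = 124.
Iteration 5: 64 < 132 holds -> v = 64 * 2 = 128, total = 124 + 128 = 252.
Iteration 6: 128 < 132 holds -> v = 128 * 2 = 256, total = 252 + 256 = 508.
Iteration 7: 256 < 132 fails; recursion stops.
Total rows emitted: 7.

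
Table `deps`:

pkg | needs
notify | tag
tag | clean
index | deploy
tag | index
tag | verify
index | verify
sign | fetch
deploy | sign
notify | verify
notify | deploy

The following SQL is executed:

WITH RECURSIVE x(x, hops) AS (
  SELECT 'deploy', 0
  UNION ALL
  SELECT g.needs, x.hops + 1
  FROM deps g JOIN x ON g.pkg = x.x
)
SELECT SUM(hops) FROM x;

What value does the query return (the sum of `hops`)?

3

Base: (deploy, hops=0).
Iteration 1: edges from {deploy} -> (sign, hops=1).
Iteration 2: edges from {sign} -> (fetch, hops=2).
Iteration 3: no outgoing edges from {fetch}; recursion stops.
SUM(hops) = 0 + 1 + 2 = 3.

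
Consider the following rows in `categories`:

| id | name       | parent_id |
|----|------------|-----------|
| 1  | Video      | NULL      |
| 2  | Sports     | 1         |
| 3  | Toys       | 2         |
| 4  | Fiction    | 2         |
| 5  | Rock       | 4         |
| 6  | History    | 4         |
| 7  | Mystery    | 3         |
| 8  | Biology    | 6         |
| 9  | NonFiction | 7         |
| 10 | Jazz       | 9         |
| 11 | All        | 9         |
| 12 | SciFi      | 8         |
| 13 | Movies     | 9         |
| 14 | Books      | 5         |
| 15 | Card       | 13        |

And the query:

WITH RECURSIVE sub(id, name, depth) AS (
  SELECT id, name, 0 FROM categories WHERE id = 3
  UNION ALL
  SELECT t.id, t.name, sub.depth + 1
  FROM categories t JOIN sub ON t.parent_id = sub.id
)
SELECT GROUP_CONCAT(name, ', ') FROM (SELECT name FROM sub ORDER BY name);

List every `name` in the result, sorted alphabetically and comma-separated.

All, Card, Jazz, Movies, Mystery, NonFiction, Toys

Base: id=3 (Toys) at depth 0.
Iteration 1: rows with parent_id in {3} -> Mystery (id 7, depth 1).
Iteration 2: rows with parent_id in {7} -> NonFiction (id 9, depth 2).
Iteration 3: rows with parent_id in {9} -> Jazz (id 10, depth 3), All (id 11, depth 3), Movies (id 13, depth 3).
Iteration 4: rows with parent_id in {10,11,13} -> Card (id 15, depth 4).
Iteration 5: no rows with parent_id in {15}; recursion stops.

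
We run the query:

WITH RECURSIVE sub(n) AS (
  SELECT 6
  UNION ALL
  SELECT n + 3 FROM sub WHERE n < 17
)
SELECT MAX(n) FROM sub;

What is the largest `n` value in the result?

18

Base: n=6.
Iteration 1: 6 < 17 holds -> n = 6 + 3 = 9.
Iteration 2: 9 < 17 holds -> n = 9 + 3 = 12.
Iteration 3: 12 < 17 holds -> n = 12 + 3 = 15.
Iteration 4: 15 < 17 holds -> n = 15 + 3 = 18.
Iteration 5: 18 < 17 fails; recursion stops.
n values: 6, 9, 12, 15, 18; the maximum is 18.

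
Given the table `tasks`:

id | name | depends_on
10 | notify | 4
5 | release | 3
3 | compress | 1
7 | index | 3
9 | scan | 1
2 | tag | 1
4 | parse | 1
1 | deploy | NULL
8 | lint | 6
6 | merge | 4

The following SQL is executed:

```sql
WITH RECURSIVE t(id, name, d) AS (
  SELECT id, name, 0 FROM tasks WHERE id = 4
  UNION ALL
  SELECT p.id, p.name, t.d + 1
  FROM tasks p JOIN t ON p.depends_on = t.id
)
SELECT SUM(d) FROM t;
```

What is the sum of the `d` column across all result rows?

4

Base: id=4 (parse) at d 0.
Iteration 1: rows with depends_on in {4} -> merge (id 6, d 1), notify (id 10, d 1).
Iteration 2: rows with depends_on in {6,10} -> lint (id 8, d 2).
Iteration 3: no rows with depends_on in {8}; recursion stops.
SUM(d) = 0 + 1 + 1 + 2 = 4.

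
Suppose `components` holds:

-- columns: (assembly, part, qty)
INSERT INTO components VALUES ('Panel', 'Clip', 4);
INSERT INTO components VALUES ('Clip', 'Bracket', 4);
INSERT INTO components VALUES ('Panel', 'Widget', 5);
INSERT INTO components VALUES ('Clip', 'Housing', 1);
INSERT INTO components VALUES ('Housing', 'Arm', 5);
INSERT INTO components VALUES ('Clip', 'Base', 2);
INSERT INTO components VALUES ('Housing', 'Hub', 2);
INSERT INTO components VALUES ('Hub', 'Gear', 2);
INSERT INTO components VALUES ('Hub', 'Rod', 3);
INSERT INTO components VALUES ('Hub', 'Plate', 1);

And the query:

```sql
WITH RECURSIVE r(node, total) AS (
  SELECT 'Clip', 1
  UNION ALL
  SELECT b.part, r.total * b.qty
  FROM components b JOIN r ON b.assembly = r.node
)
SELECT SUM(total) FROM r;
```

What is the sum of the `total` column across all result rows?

Base: (Clip, total=1).
Iteration 1: components of {Clip} -> Base = 1*2 = 2, Bracket = 1*4 = 4, Housing = 1*1 = 1.
Iteration 2: components of {Base,Bracket,Housing} -> Arm = 1*5 = 5, Hub = 1*2 = 2.
Iteration 3: components of {Arm,Hub} -> Gear = 2*2 = 4, Plate = 2*1 = 2, Rod = 2*3 = 6.
Iteration 4: no further components; recursion stops.
SUM(total) = 1 + 4 + 1 + 2 + 5 + 2 + 4 + 6 + 2 = 27.

27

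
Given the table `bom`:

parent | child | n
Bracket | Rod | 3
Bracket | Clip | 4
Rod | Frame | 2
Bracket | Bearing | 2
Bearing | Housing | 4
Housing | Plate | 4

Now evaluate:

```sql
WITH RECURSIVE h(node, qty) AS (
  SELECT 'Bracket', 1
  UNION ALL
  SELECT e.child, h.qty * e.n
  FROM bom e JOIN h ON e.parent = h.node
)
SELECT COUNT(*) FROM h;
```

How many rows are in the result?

Base: (Bracket, qty=1).
Iteration 1: components of {Bracket} -> Bearing = 1*2 = 2, Clip = 1*4 = 4, Rod = 1*3 = 3.
Iteration 2: components of {Bearing,Clip,Rod} -> Frame = 3*2 = 6, Housing = 2*4 = 8.
Iteration 3: components of {Frame,Housing} -> Plate = 8*4 = 32.
Iteration 4: no further components; recursion stops.
Total rows emitted: 7.

7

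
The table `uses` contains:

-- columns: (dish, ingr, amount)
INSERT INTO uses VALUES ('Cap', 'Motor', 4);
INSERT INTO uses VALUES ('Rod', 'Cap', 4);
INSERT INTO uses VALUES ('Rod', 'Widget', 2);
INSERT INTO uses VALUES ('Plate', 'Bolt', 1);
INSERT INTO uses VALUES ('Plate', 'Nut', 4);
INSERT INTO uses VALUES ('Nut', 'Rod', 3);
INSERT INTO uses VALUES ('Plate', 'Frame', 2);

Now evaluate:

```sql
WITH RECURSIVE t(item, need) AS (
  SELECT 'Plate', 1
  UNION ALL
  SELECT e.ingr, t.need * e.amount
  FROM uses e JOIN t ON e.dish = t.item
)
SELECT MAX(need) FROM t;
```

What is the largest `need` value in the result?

Base: (Plate, need=1).
Iteration 1: components of {Plate} -> Bolt = 1*1 = 1, Frame = 1*2 = 2, Nut = 1*4 = 4.
Iteration 2: components of {Bolt,Frame,Nut} -> Rod = 4*3 = 12.
Iteration 3: components of {Rod} -> Cap = 12*4 = 48, Widget = 12*2 = 24.
Iteration 4: components of {Cap,Widget} -> Motor = 48*4 = 192.
Iteration 5: no further components; recursion stops.
need values: 1, 4, 2, 1, 12, 48, 24, 192; the maximum is 192.

192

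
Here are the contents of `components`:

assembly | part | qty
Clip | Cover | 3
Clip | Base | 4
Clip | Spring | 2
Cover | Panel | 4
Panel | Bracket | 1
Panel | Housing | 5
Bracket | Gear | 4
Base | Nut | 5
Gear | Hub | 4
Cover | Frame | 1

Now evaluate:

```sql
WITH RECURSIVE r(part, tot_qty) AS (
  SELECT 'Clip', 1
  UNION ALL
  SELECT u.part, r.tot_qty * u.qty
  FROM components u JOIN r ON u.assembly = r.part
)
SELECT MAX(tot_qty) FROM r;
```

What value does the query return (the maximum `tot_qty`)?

192

Base: (Clip, tot_qty=1).
Iteration 1: components of {Clip} -> Base = 1*4 = 4, Cover = 1*3 = 3, Spring = 1*2 = 2.
Iteration 2: components of {Base,Cover,Spring} -> Frame = 3*1 = 3, Nut = 4*5 = 20, Panel = 3*4 = 12.
Iteration 3: components of {Frame,Nut,Panel} -> Bracket = 12*1 = 12, Housing = 12*5 = 60.
Iteration 4: components of {Bracket,Housing} -> Gear = 12*4 = 48.
Iteration 5: components of {Gear} -> Hub = 48*4 = 192.
Iteration 6: no further components; recursion stops.
tot_qty values: 1, 3, 4, 2, 12, 3, 20, 12, 60, 48, 192; the maximum is 192.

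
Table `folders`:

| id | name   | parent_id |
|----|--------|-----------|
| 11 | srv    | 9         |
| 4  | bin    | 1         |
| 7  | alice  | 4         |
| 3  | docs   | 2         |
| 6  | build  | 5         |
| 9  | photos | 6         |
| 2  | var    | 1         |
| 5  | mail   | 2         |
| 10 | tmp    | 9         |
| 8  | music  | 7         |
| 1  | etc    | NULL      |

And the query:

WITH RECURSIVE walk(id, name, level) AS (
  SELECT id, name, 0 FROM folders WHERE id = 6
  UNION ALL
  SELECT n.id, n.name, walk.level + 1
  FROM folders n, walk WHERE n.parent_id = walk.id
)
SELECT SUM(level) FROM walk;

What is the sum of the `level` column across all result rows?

Base: id=6 (build) at level 0.
Iteration 1: rows with parent_id in {6} -> photos (id 9, level 1).
Iteration 2: rows with parent_id in {9} -> tmp (id 10, level 2), srv (id 11, level 2).
Iteration 3: no rows with parent_id in {10,11}; recursion stops.
SUM(level) = 0 + 1 + 2 + 2 = 5.

5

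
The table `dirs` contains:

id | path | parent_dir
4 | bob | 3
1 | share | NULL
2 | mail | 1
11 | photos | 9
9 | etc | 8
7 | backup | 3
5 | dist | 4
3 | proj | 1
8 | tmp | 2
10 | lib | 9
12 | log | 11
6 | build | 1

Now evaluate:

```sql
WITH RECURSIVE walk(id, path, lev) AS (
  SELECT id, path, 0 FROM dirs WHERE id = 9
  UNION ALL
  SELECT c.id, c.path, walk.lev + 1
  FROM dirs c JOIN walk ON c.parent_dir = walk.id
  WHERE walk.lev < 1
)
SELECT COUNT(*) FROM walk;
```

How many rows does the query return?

Base: id=9 (etc) at lev 0.
Iteration 1: rows with parent_dir in {9} -> lib (id 10, lev 1), photos (id 11, lev 1).
Iteration 2: lev < 1 fails for all current rows; recursion stops.
Total rows emitted: 3.

3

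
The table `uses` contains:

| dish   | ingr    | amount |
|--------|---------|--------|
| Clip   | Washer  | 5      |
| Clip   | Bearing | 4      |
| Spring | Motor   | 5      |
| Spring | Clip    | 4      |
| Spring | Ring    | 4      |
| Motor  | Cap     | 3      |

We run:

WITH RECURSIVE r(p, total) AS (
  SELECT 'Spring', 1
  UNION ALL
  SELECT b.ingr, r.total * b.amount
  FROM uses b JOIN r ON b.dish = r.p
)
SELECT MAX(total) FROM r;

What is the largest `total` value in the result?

20

Base: (Spring, total=1).
Iteration 1: components of {Spring} -> Clip = 1*4 = 4, Motor = 1*5 = 5, Ring = 1*4 = 4.
Iteration 2: components of {Clip,Motor,Ring} -> Bearing = 4*4 = 16, Cap = 5*3 = 15, Washer = 4*5 = 20.
Iteration 3: no further components; recursion stops.
total values: 1, 5, 4, 4, 15, 20, 16; the maximum is 20.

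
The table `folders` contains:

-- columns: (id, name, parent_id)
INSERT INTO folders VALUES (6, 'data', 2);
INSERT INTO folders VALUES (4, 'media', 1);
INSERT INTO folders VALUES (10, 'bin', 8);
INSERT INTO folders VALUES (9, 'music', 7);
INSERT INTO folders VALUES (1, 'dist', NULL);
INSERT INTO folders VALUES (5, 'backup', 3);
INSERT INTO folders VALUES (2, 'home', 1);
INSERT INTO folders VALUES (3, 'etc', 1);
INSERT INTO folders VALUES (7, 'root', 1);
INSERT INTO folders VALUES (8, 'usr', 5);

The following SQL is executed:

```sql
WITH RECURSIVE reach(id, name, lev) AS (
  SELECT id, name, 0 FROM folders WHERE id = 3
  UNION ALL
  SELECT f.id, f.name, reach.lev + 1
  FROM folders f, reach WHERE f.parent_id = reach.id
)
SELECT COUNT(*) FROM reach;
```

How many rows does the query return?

4

Base: id=3 (etc) at lev 0.
Iteration 1: rows with parent_id in {3} -> backup (id 5, lev 1).
Iteration 2: rows with parent_id in {5} -> usr (id 8, lev 2).
Iteration 3: rows with parent_id in {8} -> bin (id 10, lev 3).
Iteration 4: no rows with parent_id in {10}; recursion stops.
Total rows emitted: 4.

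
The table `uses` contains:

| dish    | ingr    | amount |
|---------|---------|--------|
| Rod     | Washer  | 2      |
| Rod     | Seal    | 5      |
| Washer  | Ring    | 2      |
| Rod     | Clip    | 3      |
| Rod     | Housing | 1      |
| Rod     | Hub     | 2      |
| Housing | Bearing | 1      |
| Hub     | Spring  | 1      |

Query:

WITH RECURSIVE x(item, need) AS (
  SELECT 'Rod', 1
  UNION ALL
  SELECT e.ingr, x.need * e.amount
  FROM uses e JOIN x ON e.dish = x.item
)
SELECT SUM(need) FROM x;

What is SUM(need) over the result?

21

Base: (Rod, need=1).
Iteration 1: components of {Rod} -> Clip = 1*3 = 3, Housing = 1*1 = 1, Hub = 1*2 = 2, Seal = 1*5 = 5, Washer = 1*2 = 2.
Iteration 2: components of {Clip,Housing,Hub,Seal,Washer} -> Bearing = 1*1 = 1, Ring = 2*2 = 4, Spring = 2*1 = 2.
Iteration 3: no further components; recursion stops.
SUM(need) = 1 + 2 + 5 + 3 + 1 + 2 + 4 + 1 + 2 = 21.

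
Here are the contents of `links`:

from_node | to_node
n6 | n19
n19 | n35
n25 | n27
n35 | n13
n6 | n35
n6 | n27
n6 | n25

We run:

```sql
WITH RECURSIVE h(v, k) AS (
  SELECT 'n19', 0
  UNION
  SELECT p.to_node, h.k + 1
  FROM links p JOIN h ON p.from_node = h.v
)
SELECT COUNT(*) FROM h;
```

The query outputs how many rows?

3

Base: (n19, k=0).
Iteration 1: edges from {n19} -> (n35, k=1).
Iteration 2: edges from {n35} -> (n13, k=2).
Iteration 3: no outgoing edges from {n13}; recursion stops.
Total rows emitted: 3.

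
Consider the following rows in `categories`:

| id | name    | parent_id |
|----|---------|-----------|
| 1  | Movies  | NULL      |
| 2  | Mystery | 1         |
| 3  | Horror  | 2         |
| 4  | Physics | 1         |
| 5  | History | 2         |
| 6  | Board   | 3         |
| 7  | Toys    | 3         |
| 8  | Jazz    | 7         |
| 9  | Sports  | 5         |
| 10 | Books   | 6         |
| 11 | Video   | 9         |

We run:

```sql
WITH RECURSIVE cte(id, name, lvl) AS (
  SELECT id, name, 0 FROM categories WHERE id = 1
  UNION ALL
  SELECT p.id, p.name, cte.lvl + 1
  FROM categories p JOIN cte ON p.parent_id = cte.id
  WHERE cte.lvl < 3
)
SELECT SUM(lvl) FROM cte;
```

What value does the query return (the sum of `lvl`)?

15

Base: id=1 (Movies) at lvl 0.
Iteration 1: rows with parent_id in {1} -> Mystery (id 2, lvl 1), Physics (id 4, lvl 1).
Iteration 2: rows with parent_id in {2,4} -> Horror (id 3, lvl 2), History (id 5, lvl 2).
Iteration 3: rows with parent_id in {3,5} -> Board (id 6, lvl 3), Toys (id 7, lvl 3), Sports (id 9, lvl 3).
Iteration 4: lvl < 3 fails for all current rows; recursion stops.
SUM(lvl) = 0 + 1 + 1 + 2 + 2 + 3 + 3 + 3 = 15.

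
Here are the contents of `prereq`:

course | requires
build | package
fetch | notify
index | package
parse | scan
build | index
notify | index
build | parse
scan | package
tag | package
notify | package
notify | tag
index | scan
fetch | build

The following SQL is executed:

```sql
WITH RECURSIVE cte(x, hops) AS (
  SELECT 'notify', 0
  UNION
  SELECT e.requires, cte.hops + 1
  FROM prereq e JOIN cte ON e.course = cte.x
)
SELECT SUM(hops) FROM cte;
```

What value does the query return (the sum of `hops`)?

Base: (notify, hops=0).
Iteration 1: edges from {notify} -> (index, hops=1), (package, hops=1), (tag, hops=1).
Iteration 2: edges from {index,package,tag} -> (package, hops=2), (scan, hops=2). [UNION drops 1 duplicate row(s)]
Iteration 3: edges from {package,scan} -> (package, hops=3).
Iteration 4: no outgoing edges from {package}; recursion stops.
SUM(hops) = 0 + 1 + 1 + 1 + 2 + 2 + 3 = 10.

10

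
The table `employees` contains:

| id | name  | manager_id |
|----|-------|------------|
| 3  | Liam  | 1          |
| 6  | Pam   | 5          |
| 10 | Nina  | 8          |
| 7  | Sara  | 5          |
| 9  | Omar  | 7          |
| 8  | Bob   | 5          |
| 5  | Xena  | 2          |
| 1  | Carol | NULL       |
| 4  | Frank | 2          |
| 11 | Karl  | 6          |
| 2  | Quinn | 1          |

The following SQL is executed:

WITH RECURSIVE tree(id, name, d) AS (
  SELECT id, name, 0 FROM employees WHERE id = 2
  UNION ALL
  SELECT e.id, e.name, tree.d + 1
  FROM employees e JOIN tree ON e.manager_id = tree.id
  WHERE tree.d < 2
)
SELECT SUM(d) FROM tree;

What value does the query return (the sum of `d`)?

8

Base: id=2 (Quinn) at d 0.
Iteration 1: rows with manager_id in {2} -> Frank (id 4, d 1), Xena (id 5, d 1).
Iteration 2: rows with manager_id in {4,5} -> Pam (id 6, d 2), Sara (id 7, d 2), Bob (id 8, d 2).
Iteration 3: d < 2 fails for all current rows; recursion stops.
SUM(d) = 0 + 1 + 1 + 2 + 2 + 2 = 8.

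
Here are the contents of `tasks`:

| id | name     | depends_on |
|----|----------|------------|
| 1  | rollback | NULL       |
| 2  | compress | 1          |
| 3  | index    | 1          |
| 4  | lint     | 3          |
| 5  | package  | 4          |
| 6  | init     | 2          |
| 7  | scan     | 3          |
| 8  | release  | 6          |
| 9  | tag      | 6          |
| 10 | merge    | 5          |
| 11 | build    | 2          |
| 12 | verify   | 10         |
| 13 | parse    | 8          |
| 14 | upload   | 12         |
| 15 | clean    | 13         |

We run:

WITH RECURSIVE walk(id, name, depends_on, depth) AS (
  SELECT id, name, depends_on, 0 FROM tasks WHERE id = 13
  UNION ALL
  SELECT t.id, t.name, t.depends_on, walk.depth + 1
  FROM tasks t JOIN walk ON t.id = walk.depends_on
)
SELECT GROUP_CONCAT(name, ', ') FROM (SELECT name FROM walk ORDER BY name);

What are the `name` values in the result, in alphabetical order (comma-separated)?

compress, init, parse, release, rollback

Base: id=13 (parse), depends_on=8, depth 0.
Iteration 1: join on id=8 -> release (id 8, depends_on=6, depth 1).
Iteration 2: join on id=6 -> init (id 6, depends_on=2, depth 2).
Iteration 3: join on id=2 -> compress (id 2, depends_on=1, depth 3).
Iteration 4: join on id=1 -> rollback (id 1, depends_on=NULL, depth 4).
Iteration 5: depends_on is NULL; no match; recursion stops.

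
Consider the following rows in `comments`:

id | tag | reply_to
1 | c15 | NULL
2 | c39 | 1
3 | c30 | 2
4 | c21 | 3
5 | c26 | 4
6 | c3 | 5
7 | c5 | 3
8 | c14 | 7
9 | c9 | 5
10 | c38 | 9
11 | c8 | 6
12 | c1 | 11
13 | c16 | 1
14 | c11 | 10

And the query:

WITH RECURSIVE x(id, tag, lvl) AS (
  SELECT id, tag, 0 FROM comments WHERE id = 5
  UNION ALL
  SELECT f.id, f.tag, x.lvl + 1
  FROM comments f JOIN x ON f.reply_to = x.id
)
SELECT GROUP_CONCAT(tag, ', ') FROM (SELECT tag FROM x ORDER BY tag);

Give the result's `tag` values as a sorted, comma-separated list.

Base: id=5 (c26) at lvl 0.
Iteration 1: rows with reply_to in {5} -> c3 (id 6, lvl 1), c9 (id 9, lvl 1).
Iteration 2: rows with reply_to in {6,9} -> c38 (id 10, lvl 2), c8 (id 11, lvl 2).
Iteration 3: rows with reply_to in {10,11} -> c1 (id 12, lvl 3), c11 (id 14, lvl 3).
Iteration 4: no rows with reply_to in {12,14}; recursion stops.

c1, c11, c26, c3, c38, c8, c9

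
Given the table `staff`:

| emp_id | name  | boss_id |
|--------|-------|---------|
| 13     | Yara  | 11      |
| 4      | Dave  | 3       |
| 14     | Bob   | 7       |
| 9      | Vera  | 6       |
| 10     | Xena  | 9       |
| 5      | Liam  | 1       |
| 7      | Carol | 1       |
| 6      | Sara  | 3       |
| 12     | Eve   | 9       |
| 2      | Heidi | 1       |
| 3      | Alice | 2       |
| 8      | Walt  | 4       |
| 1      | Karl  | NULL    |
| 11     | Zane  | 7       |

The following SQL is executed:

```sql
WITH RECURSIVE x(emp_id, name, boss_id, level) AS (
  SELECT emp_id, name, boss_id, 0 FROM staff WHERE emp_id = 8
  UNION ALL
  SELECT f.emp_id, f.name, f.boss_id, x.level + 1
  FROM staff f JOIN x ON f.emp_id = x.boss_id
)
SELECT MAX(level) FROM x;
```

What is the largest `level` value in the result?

Base: emp_id=8 (Walt), boss_id=4, level 0.
Iteration 1: join on emp_id=4 -> Dave (id 4, boss_id=3, level 1).
Iteration 2: join on emp_id=3 -> Alice (id 3, boss_id=2, level 2).
Iteration 3: join on emp_id=2 -> Heidi (id 2, boss_id=1, level 3).
Iteration 4: join on emp_id=1 -> Karl (id 1, boss_id=NULL, level 4).
Iteration 5: boss_id is NULL; no match; recursion stops.
level values: 0, 1, 2, 3, 4; the maximum is 4.

4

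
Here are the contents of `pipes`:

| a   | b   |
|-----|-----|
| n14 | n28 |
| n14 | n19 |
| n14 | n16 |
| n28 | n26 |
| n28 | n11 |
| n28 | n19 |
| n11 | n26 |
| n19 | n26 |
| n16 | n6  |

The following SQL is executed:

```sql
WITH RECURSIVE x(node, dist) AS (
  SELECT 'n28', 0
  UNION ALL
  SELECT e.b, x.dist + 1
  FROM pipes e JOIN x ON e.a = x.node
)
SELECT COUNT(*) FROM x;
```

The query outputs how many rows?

Base: (n28, dist=0).
Iteration 1: edges from {n28} -> (n11, dist=1), (n19, dist=1), (n26, dist=1).
Iteration 2: edges from {n11,n19,n26} -> (n26, dist=2) x2. [UNION ALL keeps all 2 new rows, including repeats]
Iteration 3: no outgoing edges from {n26}; recursion stops.
Total rows emitted: 6.

6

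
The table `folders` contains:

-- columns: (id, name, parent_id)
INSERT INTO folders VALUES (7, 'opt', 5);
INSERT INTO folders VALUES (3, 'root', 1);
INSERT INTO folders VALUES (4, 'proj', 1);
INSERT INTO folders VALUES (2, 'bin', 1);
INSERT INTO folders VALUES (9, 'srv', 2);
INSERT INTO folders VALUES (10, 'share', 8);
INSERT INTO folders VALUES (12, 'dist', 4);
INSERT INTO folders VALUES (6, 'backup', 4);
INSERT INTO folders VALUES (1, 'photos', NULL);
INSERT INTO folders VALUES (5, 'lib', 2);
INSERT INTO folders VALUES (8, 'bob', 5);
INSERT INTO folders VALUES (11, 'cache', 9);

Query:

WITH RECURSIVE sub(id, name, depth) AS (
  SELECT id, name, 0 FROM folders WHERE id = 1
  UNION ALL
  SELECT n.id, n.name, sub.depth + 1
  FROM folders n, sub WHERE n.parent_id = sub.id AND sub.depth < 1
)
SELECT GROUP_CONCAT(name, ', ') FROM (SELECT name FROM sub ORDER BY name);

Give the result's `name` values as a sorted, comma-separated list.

bin, photos, proj, root

Base: id=1 (photos) at depth 0.
Iteration 1: rows with parent_id in {1} -> bin (id 2, depth 1), root (id 3, depth 1), proj (id 4, depth 1).
Iteration 2: depth < 1 fails for all current rows; recursion stops.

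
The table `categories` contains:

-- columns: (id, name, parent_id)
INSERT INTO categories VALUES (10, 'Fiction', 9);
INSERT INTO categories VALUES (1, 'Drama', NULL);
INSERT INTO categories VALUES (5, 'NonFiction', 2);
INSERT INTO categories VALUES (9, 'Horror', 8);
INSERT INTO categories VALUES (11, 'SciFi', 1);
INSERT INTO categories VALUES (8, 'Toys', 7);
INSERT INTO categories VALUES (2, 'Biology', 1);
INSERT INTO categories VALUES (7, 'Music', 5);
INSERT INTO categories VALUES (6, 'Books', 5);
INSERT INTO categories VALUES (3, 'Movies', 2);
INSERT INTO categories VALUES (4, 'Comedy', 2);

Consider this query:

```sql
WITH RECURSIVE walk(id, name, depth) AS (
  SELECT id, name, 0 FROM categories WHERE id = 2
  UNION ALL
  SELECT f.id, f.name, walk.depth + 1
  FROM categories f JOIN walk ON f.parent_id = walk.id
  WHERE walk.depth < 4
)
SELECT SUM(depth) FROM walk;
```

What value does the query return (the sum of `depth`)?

Base: id=2 (Biology) at depth 0.
Iteration 1: rows with parent_id in {2} -> Movies (id 3, depth 1), Comedy (id 4, depth 1), NonFiction (id 5, depth 1).
Iteration 2: rows with parent_id in {3,4,5} -> Books (id 6, depth 2), Music (id 7, depth 2).
Iteration 3: rows with parent_id in {6,7} -> Toys (id 8, depth 3).
Iteration 4: rows with parent_id in {8} -> Horror (id 9, depth 4).
Iteration 5: depth < 4 fails for all current rows; recursion stops.
SUM(depth) = 0 + 1 + 1 + 1 + 2 + 2 + 3 + 4 = 14.

14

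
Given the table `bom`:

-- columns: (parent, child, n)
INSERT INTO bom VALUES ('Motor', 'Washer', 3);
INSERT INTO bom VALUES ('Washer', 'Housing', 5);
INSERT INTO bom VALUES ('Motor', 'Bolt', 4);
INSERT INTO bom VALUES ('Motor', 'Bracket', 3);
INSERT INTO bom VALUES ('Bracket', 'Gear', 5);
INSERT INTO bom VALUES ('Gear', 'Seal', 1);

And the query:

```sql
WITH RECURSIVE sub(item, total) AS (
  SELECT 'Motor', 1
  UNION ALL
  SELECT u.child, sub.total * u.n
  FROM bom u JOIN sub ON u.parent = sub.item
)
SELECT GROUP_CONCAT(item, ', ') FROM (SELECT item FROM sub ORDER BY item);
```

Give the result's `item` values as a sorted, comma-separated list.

Base: (Motor, total=1).
Iteration 1: components of {Motor} -> Bolt = 1*4 = 4, Bracket = 1*3 = 3, Washer = 1*3 = 3.
Iteration 2: components of {Bolt,Bracket,Washer} -> Gear = 3*5 = 15, Housing = 3*5 = 15.
Iteration 3: components of {Gear,Housing} -> Seal = 15*1 = 15.
Iteration 4: no further components; recursion stops.

Bolt, Bracket, Gear, Housing, Motor, Seal, Washer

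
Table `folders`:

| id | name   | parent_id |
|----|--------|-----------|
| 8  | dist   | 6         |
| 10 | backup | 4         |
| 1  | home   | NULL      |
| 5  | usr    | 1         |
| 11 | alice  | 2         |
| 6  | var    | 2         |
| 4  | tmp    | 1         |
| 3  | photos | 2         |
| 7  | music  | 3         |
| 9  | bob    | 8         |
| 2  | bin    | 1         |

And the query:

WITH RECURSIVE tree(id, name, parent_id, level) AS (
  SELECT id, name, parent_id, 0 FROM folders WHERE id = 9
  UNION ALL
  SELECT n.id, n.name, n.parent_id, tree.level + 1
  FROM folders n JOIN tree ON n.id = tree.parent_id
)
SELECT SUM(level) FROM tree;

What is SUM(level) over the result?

Base: id=9 (bob), parent_id=8, level 0.
Iteration 1: join on id=8 -> dist (id 8, parent_id=6, level 1).
Iteration 2: join on id=6 -> var (id 6, parent_id=2, level 2).
Iteration 3: join on id=2 -> bin (id 2, parent_id=1, level 3).
Iteration 4: join on id=1 -> home (id 1, parent_id=NULL, level 4).
Iteration 5: parent_id is NULL; no match; recursion stops.
SUM(level) = 0 + 1 + 2 + 3 + 4 = 10.

10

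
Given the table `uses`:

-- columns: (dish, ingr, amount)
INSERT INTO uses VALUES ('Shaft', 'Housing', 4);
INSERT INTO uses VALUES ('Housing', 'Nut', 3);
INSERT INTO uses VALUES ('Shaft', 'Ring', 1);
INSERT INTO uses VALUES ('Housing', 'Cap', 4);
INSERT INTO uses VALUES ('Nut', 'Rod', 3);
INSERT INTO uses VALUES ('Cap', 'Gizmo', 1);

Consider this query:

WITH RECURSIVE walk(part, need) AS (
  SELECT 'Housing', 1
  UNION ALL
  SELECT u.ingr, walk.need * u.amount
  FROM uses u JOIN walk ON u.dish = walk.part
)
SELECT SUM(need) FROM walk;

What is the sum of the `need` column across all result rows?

21

Base: (Housing, need=1).
Iteration 1: components of {Housing} -> Cap = 1*4 = 4, Nut = 1*3 = 3.
Iteration 2: components of {Cap,Nut} -> Gizmo = 4*1 = 4, Rod = 3*3 = 9.
Iteration 3: no further components; recursion stops.
SUM(need) = 1 + 3 + 4 + 9 + 4 = 21.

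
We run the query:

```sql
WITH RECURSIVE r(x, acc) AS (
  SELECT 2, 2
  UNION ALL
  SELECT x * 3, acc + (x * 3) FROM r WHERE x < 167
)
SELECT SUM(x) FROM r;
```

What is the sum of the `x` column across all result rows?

728

Base: x=2, acc=2.
Iteration 1: 2 < 167 holds -> x = 2 * 3 = 6, acc = 2 + 6 = 8.
Iteration 2: 6 < 167 holds -> x = 6 * 3 = 18, acc = 8 + 18 = 26.
Iteration 3: 18 < 167 holds -> x = 18 * 3 = 54, acc = 26 + 54 = 80.
Iteration 4: 54 < 167 holds -> x = 54 * 3 = 162, acc = 80 + 162 = 242.
Iteration 5: 162 < 167 holds -> x = 162 * 3 = 486, acc = 242 + 486 = 728.
Iteration 6: 486 < 167 fails; recursion stops.
SUM(x) = 2 + 6 + 18 + 54 + 162 + 486 = 728.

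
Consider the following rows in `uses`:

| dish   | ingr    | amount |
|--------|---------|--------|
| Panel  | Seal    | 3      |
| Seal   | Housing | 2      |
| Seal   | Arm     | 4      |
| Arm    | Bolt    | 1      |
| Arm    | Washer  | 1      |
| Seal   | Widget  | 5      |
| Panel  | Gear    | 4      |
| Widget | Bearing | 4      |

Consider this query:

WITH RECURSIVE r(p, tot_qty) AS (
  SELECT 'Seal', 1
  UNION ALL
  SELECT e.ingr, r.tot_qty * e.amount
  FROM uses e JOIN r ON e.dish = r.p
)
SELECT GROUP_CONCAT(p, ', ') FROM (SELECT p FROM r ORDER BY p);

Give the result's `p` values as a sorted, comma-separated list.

Arm, Bearing, Bolt, Housing, Seal, Washer, Widget

Base: (Seal, tot_qty=1).
Iteration 1: components of {Seal} -> Arm = 1*4 = 4, Housing = 1*2 = 2, Widget = 1*5 = 5.
Iteration 2: components of {Arm,Housing,Widget} -> Bearing = 5*4 = 20, Bolt = 4*1 = 4, Washer = 4*1 = 4.
Iteration 3: no further components; recursion stops.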